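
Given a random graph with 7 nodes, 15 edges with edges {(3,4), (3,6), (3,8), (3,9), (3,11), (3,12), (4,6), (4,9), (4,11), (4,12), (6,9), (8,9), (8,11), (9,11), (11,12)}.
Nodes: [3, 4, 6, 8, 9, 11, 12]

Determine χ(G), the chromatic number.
χ(G) = 4

Clique number ω(G) = 4 (lower bound: χ ≥ ω).
The clique on [3, 8, 9, 11] has size 4, forcing χ ≥ 4, and the coloring below uses 4 colors, so χ(G) = 4.
A valid 4-coloring: color 1: [3]; color 2: [9, 12]; color 3: [4, 8]; color 4: [6, 11].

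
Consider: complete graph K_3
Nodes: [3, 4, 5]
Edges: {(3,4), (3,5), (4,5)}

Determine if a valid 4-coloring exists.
A valid 4-coloring: color 1: [3]; color 2: [5]; color 3: [4].
(χ(G) = 3 ≤ 4.)

Yes, G is 4-colorable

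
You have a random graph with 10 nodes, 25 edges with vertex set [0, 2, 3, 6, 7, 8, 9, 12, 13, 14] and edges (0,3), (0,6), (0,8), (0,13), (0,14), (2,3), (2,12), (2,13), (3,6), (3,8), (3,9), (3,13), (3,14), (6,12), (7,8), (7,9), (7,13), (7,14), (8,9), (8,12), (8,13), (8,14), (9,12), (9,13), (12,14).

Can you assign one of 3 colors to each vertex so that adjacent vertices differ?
The clique on vertices [0, 3, 8, 13] has size 4 > 3, so it alone needs 4 colors.

No, G is not 3-colorable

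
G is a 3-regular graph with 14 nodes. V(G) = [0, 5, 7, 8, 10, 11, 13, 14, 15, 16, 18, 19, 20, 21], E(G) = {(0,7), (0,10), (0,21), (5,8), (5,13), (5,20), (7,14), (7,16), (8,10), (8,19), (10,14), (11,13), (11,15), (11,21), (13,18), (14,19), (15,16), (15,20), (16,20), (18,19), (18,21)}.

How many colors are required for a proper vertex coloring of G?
Clique number ω(G) = 3 (lower bound: χ ≥ ω).
The clique on [15, 16, 20] has size 3, forcing χ ≥ 3, and the coloring below uses 3 colors, so χ(G) = 3.
A valid 3-coloring: color 1: [8, 13, 14, 16, 21]; color 2: [7, 10, 11, 18, 20]; color 3: [0, 5, 15, 19].

χ(G) = 3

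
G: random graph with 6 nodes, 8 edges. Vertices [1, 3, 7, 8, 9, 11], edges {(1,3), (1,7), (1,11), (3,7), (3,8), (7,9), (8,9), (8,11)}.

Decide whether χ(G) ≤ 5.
Yes, G is 5-colorable

A valid 5-coloring: color 1: [7, 8]; color 2: [3, 9, 11]; color 3: [1].
(χ(G) = 3 ≤ 5.)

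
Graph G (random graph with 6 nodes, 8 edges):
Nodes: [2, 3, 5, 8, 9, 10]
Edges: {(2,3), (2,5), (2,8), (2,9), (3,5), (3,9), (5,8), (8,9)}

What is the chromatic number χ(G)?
Clique number ω(G) = 3 (lower bound: χ ≥ ω).
The clique on [2, 8, 9] has size 3, forcing χ ≥ 3, and the coloring below uses 3 colors, so χ(G) = 3.
A valid 3-coloring: color 1: [2, 10]; color 2: [5, 9]; color 3: [3, 8].

χ(G) = 3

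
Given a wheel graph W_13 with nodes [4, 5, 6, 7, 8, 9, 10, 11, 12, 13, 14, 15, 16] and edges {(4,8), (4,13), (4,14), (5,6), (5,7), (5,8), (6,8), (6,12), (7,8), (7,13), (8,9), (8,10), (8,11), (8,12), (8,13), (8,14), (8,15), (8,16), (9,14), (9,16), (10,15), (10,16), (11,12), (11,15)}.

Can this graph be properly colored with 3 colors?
Yes, G is 3-colorable

A valid 3-coloring: color 1: [8]; color 2: [5, 12, 13, 14, 15, 16]; color 3: [4, 6, 7, 9, 10, 11].
(χ(G) = 3 ≤ 3.)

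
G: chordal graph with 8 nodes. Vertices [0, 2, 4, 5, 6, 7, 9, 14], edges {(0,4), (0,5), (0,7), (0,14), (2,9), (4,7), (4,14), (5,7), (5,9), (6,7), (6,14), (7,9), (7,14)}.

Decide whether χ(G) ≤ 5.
Yes, G is 5-colorable

A valid 5-coloring: color 1: [2, 7]; color 2: [0, 6, 9]; color 3: [5, 14]; color 4: [4].
(χ(G) = 4 ≤ 5.)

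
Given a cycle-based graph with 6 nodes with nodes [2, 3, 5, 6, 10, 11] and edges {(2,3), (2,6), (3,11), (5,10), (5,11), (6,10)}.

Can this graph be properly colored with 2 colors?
Yes, G is 2-colorable

A valid 2-coloring: color 1: [3, 5, 6]; color 2: [2, 10, 11].
(χ(G) = 2 ≤ 2.)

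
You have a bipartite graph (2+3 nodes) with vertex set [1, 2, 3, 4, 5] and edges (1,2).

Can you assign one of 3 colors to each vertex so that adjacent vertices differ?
A valid 3-coloring: color 1: [2, 3, 4, 5]; color 2: [1].
(χ(G) = 2 ≤ 3.)

Yes, G is 3-colorable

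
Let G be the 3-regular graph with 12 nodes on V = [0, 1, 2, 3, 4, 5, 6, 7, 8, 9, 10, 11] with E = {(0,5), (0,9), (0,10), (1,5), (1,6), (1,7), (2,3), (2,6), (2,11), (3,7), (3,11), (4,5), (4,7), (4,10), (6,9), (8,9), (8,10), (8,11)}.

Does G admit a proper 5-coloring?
A valid 5-coloring: color 1: [1, 3, 9, 10]; color 2: [2, 5, 7, 8]; color 3: [0, 4, 6, 11].
(χ(G) = 3 ≤ 5.)

Yes, G is 5-colorable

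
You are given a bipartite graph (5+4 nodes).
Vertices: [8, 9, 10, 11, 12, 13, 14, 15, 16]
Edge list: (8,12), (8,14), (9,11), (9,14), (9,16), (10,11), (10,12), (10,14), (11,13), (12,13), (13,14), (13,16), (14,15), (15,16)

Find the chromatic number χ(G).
Clique number ω(G) = 2 (lower bound: χ ≥ ω).
The graph is bipartite (no odd cycle), so 2 colors suffice: χ(G) = 2.
A valid 2-coloring: color 1: [11, 12, 14, 16]; color 2: [8, 9, 10, 13, 15].

χ(G) = 2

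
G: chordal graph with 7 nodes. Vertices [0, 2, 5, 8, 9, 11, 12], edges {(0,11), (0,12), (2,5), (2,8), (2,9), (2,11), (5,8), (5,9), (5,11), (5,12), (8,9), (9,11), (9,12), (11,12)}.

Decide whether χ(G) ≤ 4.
Yes, G is 4-colorable

A valid 4-coloring: color 1: [0, 9]; color 2: [5]; color 3: [8, 11]; color 4: [2, 12].
(χ(G) = 4 ≤ 4.)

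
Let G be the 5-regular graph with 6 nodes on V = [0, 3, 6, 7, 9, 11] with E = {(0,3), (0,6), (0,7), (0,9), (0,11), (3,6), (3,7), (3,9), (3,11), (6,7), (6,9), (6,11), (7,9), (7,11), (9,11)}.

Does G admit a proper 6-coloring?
A valid 6-coloring: color 1: [7]; color 2: [6]; color 3: [3]; color 4: [9]; color 5: [0]; color 6: [11].
(χ(G) = 6 ≤ 6.)

Yes, G is 6-colorable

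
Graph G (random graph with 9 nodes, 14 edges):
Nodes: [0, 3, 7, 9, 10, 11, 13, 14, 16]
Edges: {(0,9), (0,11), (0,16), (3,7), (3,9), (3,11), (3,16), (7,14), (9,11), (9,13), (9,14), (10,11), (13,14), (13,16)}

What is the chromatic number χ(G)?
Clique number ω(G) = 3 (lower bound: χ ≥ ω).
The clique on [0, 9, 11] has size 3, forcing χ ≥ 3, and the coloring below uses 3 colors, so χ(G) = 3.
A valid 3-coloring: color 1: [7, 9, 10, 16]; color 2: [0, 3, 14]; color 3: [11, 13].

χ(G) = 3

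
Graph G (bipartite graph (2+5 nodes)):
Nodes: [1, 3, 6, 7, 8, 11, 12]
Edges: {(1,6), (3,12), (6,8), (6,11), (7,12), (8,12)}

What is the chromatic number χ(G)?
χ(G) = 2

Clique number ω(G) = 2 (lower bound: χ ≥ ω).
The graph is bipartite (no odd cycle), so 2 colors suffice: χ(G) = 2.
A valid 2-coloring: color 1: [6, 12]; color 2: [1, 3, 7, 8, 11].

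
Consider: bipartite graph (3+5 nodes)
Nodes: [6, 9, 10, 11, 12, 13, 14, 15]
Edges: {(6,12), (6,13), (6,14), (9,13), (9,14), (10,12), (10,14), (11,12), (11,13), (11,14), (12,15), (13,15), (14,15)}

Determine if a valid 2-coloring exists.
Yes, G is 2-colorable

A valid 2-coloring: color 1: [12, 13, 14]; color 2: [6, 9, 10, 11, 15].
(χ(G) = 2 ≤ 2.)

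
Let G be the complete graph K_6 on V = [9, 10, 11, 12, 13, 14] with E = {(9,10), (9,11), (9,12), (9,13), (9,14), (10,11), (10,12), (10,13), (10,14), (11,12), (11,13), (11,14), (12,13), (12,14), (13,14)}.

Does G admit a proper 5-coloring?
No, G is not 5-colorable

The clique on vertices [9, 10, 11, 12, 13, 14] has size 6 > 5, so it alone needs 6 colors.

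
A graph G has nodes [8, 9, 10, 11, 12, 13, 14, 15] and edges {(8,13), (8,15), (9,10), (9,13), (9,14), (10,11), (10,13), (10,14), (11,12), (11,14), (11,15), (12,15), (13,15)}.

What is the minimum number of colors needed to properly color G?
χ(G) = 3

Clique number ω(G) = 3 (lower bound: χ ≥ ω).
The clique on [8, 13, 15] has size 3, forcing χ ≥ 3, and the coloring below uses 3 colors, so χ(G) = 3.
A valid 3-coloring: color 1: [10, 15]; color 2: [12, 13, 14]; color 3: [8, 9, 11].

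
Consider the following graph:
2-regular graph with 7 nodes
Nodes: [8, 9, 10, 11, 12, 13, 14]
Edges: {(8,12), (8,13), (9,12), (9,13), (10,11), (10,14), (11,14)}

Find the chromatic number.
χ(G) = 3

Clique number ω(G) = 3 (lower bound: χ ≥ ω).
The clique on [10, 11, 14] has size 3, forcing χ ≥ 3, and the coloring below uses 3 colors, so χ(G) = 3.
A valid 3-coloring: color 1: [8, 9, 14]; color 2: [11, 12, 13]; color 3: [10].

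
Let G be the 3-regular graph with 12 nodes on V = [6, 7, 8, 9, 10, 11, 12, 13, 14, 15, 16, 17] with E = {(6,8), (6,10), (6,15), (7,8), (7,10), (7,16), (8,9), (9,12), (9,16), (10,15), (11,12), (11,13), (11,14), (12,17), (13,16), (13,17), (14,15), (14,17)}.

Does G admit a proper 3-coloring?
A valid 3-coloring: color 1: [8, 11, 15, 16, 17]; color 2: [10, 12, 13, 14]; color 3: [6, 7, 9].
(χ(G) = 3 ≤ 3.)

Yes, G is 3-colorable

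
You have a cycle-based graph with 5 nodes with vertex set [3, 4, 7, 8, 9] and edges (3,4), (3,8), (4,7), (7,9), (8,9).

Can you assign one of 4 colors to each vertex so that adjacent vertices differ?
Yes, G is 4-colorable

A valid 4-coloring: color 1: [4, 9]; color 2: [7, 8]; color 3: [3].
(χ(G) = 3 ≤ 4.)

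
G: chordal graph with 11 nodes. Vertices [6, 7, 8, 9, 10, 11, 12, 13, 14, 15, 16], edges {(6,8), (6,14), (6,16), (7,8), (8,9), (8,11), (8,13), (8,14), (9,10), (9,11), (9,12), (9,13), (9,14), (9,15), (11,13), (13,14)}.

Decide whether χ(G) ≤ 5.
A valid 5-coloring: color 1: [6, 7, 9]; color 2: [8, 10, 12, 15, 16]; color 3: [13]; color 4: [11, 14].
(χ(G) = 4 ≤ 5.)

Yes, G is 5-colorable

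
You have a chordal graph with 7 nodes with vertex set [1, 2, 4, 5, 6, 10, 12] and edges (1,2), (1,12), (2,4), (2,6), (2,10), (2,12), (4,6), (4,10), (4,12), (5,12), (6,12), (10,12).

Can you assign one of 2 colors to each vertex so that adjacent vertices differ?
No, G is not 2-colorable

The clique on vertices [2, 4, 10, 12] has size 4 > 2, so it alone needs 4 colors.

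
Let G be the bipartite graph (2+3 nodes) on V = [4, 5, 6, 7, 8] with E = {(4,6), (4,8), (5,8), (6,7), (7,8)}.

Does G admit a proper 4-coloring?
A valid 4-coloring: color 1: [6, 8]; color 2: [4, 5, 7].
(χ(G) = 2 ≤ 4.)

Yes, G is 4-colorable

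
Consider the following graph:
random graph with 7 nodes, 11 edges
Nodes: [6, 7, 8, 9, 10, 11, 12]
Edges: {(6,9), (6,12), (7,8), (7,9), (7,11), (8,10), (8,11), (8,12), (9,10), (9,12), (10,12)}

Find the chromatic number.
Clique number ω(G) = 3 (lower bound: χ ≥ ω).
The clique on [8, 10, 12] has size 3, forcing χ ≥ 3, and the coloring below uses 3 colors, so χ(G) = 3.
A valid 3-coloring: color 1: [7, 12]; color 2: [8, 9]; color 3: [6, 10, 11].

χ(G) = 3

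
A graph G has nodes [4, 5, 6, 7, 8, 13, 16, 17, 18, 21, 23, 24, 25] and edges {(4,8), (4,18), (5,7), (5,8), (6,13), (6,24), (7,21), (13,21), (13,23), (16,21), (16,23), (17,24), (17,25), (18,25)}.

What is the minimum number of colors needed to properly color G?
χ(G) = 3

Clique number ω(G) = 2 (lower bound: χ ≥ ω).
Odd cycle [25, 18, 4, 8, 5, 7, 21, 13, 6, 24, 17] needs 3 colors (χ ≥ 3).
The coloring below uses 3 colors, so χ(G) = 3.
A valid 3-coloring: color 1: [4, 5, 21, 23, 24, 25]; color 2: [7, 8, 13, 16, 17, 18]; color 3: [6].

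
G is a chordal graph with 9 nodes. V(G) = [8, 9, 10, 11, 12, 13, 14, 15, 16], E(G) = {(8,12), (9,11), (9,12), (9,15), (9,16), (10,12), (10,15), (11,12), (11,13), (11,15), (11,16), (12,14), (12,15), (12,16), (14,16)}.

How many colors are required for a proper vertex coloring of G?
χ(G) = 4

Clique number ω(G) = 4 (lower bound: χ ≥ ω).
The clique on [9, 11, 12, 16] has size 4, forcing χ ≥ 4, and the coloring below uses 4 colors, so χ(G) = 4.
A valid 4-coloring: color 1: [12, 13]; color 2: [8, 10, 11, 14]; color 3: [9]; color 4: [15, 16].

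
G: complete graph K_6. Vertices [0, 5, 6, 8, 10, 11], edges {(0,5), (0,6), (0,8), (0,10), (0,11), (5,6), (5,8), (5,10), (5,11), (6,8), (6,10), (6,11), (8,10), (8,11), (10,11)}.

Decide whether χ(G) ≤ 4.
The clique on vertices [0, 5, 6, 8, 10, 11] has size 6 > 4, so it alone needs 6 colors.

No, G is not 4-colorable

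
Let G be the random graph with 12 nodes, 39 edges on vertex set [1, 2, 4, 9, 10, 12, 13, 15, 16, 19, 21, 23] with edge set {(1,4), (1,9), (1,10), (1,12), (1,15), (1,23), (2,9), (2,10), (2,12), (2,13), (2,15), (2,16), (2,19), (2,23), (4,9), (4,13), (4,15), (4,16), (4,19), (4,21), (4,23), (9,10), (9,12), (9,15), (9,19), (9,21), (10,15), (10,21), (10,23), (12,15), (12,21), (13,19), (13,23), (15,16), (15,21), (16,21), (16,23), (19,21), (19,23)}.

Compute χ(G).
χ(G) = 5

Clique number ω(G) = 4 (lower bound: χ ≥ ω).
Suppose a proper 4-coloring c exists. The clique [1, 4, 9, 15] takes 4 distinct colors; by symmetry let c(1) = 1, c(4) = 2, c(9) = 3, c(15) = 4.
- Vertex 21: neighbors [4, 9, 15] already have colors [2, 3, 4] ⇒ c(21) = 1.
- Vertex 19: neighbors [21, 4, 9] already have colors [1, 2, 3] ⇒ c(19) = 4.
- Vertex 23: neighbors [1, 4, 19] already have colors [1, 2, 4] ⇒ c(23) = 3.
- Vertex 16: neighbors [21, 4, 23, 15] already have colors [1, 2, 3, 4] — all 4 colors blocked. Contradiction.
The forced assignments end in a contradiction, so G has no proper 4-coloring (χ ≥ 5).
The coloring below uses 5 colors, so χ(G) = 5.
A valid 5-coloring: color 1: [1, 2, 21]; color 2: [15, 19]; color 3: [9, 23]; color 4: [4, 10, 12]; color 5: [13, 16].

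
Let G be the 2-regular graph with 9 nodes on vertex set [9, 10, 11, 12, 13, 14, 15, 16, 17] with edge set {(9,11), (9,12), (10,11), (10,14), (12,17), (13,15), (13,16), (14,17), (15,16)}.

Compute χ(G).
Clique number ω(G) = 3 (lower bound: χ ≥ ω).
The clique on [13, 15, 16] has size 3, forcing χ ≥ 3, and the coloring below uses 3 colors, so χ(G) = 3.
A valid 3-coloring: color 1: [11, 12, 13, 14]; color 2: [9, 10, 16, 17]; color 3: [15].

χ(G) = 3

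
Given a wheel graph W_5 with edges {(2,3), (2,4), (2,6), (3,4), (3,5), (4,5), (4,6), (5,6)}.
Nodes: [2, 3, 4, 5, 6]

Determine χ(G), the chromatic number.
χ(G) = 3

Clique number ω(G) = 3 (lower bound: χ ≥ ω).
The clique on [2, 3, 4] has size 3, forcing χ ≥ 3, and the coloring below uses 3 colors, so χ(G) = 3.
A valid 3-coloring: color 1: [4]; color 2: [3, 6]; color 3: [2, 5].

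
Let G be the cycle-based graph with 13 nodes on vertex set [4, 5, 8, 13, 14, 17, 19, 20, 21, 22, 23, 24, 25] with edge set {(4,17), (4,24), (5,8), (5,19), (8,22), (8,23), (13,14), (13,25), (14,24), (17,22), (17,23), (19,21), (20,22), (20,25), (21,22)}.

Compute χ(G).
χ(G) = 3

Clique number ω(G) = 2 (lower bound: χ ≥ ω).
Odd cycle [19, 5, 8, 22, 21] needs 3 colors (χ ≥ 3).
The coloring below uses 3 colors, so χ(G) = 3.
A valid 3-coloring: color 1: [4, 14, 19, 22, 23, 25]; color 2: [8, 13, 17, 20, 21, 24]; color 3: [5].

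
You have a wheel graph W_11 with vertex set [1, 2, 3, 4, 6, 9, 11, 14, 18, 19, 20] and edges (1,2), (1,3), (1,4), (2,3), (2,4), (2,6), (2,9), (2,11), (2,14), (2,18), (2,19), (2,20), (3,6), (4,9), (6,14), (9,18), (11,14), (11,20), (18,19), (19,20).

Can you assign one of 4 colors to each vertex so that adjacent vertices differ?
A valid 4-coloring: color 1: [2]; color 2: [1, 6, 9, 11, 19]; color 3: [3, 4, 14, 18, 20].
(χ(G) = 3 ≤ 4.)

Yes, G is 4-colorable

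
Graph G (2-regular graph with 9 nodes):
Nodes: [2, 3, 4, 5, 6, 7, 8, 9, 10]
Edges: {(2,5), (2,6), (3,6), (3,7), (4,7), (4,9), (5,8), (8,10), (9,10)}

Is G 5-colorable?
Yes, G is 5-colorable

A valid 5-coloring: color 1: [5, 6, 7, 10]; color 2: [2, 3, 8, 9]; color 3: [4].
(χ(G) = 3 ≤ 5.)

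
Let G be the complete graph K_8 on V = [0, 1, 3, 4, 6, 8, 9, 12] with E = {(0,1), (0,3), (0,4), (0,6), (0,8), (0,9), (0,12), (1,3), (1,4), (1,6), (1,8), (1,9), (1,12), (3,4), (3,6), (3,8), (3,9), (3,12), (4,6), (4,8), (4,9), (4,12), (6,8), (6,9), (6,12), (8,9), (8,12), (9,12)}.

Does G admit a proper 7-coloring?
The clique on vertices [0, 1, 3, 4, 6, 8, 9, 12] has size 8 > 7, so it alone needs 8 colors.

No, G is not 7-colorable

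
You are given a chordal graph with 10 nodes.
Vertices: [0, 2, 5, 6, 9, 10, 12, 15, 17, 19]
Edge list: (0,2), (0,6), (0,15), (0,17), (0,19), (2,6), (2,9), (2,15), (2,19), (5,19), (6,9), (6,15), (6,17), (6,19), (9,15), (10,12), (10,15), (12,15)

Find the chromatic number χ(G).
Clique number ω(G) = 4 (lower bound: χ ≥ ω).
The clique on [0, 2, 6, 19] has size 4, forcing χ ≥ 4, and the coloring below uses 4 colors, so χ(G) = 4.
A valid 4-coloring: color 1: [15, 17, 19]; color 2: [5, 6, 12]; color 3: [2, 10]; color 4: [0, 9].

χ(G) = 4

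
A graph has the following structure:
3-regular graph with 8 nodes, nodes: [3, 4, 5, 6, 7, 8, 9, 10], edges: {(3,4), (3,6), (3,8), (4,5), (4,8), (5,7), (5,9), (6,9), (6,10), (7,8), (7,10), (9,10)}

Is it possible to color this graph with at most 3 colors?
Yes, G is 3-colorable

A valid 3-coloring: color 1: [5, 6, 8]; color 2: [4, 7, 9]; color 3: [3, 10].
(χ(G) = 3 ≤ 3.)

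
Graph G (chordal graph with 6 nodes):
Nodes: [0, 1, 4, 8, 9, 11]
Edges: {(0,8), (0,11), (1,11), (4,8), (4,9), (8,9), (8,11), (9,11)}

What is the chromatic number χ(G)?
Clique number ω(G) = 3 (lower bound: χ ≥ ω).
The clique on [0, 8, 11] has size 3, forcing χ ≥ 3, and the coloring below uses 3 colors, so χ(G) = 3.
A valid 3-coloring: color 1: [4, 11]; color 2: [1, 8]; color 3: [0, 9].

χ(G) = 3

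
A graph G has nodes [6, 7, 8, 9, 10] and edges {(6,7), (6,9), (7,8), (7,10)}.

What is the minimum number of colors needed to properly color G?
χ(G) = 2

Clique number ω(G) = 2 (lower bound: χ ≥ ω).
The graph is bipartite (no odd cycle), so 2 colors suffice: χ(G) = 2.
A valid 2-coloring: color 1: [7, 9]; color 2: [6, 8, 10].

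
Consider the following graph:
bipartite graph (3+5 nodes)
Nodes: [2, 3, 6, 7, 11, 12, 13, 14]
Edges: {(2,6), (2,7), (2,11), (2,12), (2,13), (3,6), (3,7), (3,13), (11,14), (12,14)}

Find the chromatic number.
Clique number ω(G) = 2 (lower bound: χ ≥ ω).
The graph is bipartite (no odd cycle), so 2 colors suffice: χ(G) = 2.
A valid 2-coloring: color 1: [2, 3, 14]; color 2: [6, 7, 11, 12, 13].

χ(G) = 2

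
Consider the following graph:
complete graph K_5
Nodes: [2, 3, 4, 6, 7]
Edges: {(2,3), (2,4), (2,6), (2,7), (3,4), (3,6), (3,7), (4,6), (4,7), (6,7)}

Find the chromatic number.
Clique number ω(G) = 5 (lower bound: χ ≥ ω).
The clique on [2, 3, 4, 6, 7] has size 5, forcing χ ≥ 5, and the coloring below uses 5 colors, so χ(G) = 5.
A valid 5-coloring: color 1: [2]; color 2: [7]; color 3: [6]; color 4: [3]; color 5: [4].

χ(G) = 5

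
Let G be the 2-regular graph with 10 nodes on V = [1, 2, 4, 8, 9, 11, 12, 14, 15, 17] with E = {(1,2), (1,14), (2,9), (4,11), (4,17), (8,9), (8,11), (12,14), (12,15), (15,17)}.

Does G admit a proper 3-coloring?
A valid 3-coloring: color 1: [2, 4, 8, 14, 15]; color 2: [1, 9, 11, 12, 17].
(χ(G) = 2 ≤ 3.)

Yes, G is 3-colorable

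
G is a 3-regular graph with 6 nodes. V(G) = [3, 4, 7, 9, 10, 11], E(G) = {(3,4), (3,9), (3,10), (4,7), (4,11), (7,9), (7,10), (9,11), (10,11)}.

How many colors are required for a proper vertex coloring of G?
Clique number ω(G) = 2 (lower bound: χ ≥ ω).
The graph is bipartite (no odd cycle), so 2 colors suffice: χ(G) = 2.
A valid 2-coloring: color 1: [3, 7, 11]; color 2: [4, 9, 10].

χ(G) = 2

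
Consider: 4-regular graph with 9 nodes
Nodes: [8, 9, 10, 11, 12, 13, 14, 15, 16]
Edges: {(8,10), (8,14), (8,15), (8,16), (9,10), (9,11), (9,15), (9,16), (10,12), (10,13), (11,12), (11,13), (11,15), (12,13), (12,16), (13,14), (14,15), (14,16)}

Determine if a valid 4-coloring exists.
A valid 4-coloring: color 1: [10, 11, 14]; color 2: [8, 9, 12]; color 3: [13, 15, 16].
(χ(G) = 3 ≤ 4.)

Yes, G is 4-colorable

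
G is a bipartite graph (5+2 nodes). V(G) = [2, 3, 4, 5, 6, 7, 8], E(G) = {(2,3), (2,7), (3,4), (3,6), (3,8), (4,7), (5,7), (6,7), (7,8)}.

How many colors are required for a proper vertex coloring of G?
Clique number ω(G) = 2 (lower bound: χ ≥ ω).
The graph is bipartite (no odd cycle), so 2 colors suffice: χ(G) = 2.
A valid 2-coloring: color 1: [3, 7]; color 2: [2, 4, 5, 6, 8].

χ(G) = 2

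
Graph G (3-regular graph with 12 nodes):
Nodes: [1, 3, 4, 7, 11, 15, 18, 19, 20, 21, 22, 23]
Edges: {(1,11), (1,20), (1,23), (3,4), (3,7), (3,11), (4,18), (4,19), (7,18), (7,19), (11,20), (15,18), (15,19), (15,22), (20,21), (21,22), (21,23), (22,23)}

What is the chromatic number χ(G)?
Clique number ω(G) = 3 (lower bound: χ ≥ ω).
The clique on [1, 11, 20] has size 3, forcing χ ≥ 3, and the coloring below uses 3 colors, so χ(G) = 3.
A valid 3-coloring: color 1: [3, 18, 19, 20, 22]; color 2: [1, 4, 7, 15, 21]; color 3: [11, 23].

χ(G) = 3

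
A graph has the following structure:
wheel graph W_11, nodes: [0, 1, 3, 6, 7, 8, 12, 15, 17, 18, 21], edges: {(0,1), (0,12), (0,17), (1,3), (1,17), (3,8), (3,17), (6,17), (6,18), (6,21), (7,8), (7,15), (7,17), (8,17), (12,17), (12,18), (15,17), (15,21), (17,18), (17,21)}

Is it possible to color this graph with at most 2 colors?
No, G is not 2-colorable

The clique on vertices [0, 1, 17] has size 3 > 2, so it alone needs 3 colors.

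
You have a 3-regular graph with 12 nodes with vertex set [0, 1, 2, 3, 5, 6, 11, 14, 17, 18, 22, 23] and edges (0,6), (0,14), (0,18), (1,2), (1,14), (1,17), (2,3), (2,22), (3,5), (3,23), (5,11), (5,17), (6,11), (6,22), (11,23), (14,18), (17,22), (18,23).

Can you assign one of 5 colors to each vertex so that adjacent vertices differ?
A valid 5-coloring: color 1: [3, 6, 17, 18]; color 2: [0, 1, 5, 22, 23]; color 3: [2, 11, 14].
(χ(G) = 3 ≤ 5.)

Yes, G is 5-colorable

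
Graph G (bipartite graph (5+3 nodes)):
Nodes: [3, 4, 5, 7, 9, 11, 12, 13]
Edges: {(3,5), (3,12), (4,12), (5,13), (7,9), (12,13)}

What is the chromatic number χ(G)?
χ(G) = 2

Clique number ω(G) = 2 (lower bound: χ ≥ ω).
The graph is bipartite (no odd cycle), so 2 colors suffice: χ(G) = 2.
A valid 2-coloring: color 1: [5, 9, 11, 12]; color 2: [3, 4, 7, 13].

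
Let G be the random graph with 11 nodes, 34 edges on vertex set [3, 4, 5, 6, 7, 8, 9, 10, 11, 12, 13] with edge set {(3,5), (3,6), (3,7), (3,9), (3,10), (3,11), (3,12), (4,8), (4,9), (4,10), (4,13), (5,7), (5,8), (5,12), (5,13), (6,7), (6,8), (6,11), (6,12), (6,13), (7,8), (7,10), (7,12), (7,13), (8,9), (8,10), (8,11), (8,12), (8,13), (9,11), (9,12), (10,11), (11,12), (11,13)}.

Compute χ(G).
χ(G) = 4

Clique number ω(G) = 4 (lower bound: χ ≥ ω).
The clique on [8, 9, 11, 12] has size 4, forcing χ ≥ 4, and the coloring below uses 4 colors, so χ(G) = 4.
A valid 4-coloring: color 1: [3, 8]; color 2: [4, 7, 11]; color 3: [10, 12, 13]; color 4: [5, 6, 9].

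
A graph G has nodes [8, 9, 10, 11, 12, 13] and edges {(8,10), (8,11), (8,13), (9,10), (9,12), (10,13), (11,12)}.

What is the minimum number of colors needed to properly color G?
Clique number ω(G) = 3 (lower bound: χ ≥ ω).
The clique on [8, 10, 13] has size 3, forcing χ ≥ 3, and the coloring below uses 3 colors, so χ(G) = 3.
A valid 3-coloring: color 1: [10, 11]; color 2: [8, 12]; color 3: [9, 13].

χ(G) = 3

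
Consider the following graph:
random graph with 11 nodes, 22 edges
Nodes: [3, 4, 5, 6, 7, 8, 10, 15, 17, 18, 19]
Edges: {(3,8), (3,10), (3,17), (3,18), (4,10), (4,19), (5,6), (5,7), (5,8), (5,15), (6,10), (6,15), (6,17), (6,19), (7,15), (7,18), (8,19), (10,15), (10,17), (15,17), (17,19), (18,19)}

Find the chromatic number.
Clique number ω(G) = 4 (lower bound: χ ≥ ω).
The clique on [6, 10, 15, 17] has size 4, forcing χ ≥ 4, and the coloring below uses 4 colors, so χ(G) = 4.
A valid 4-coloring: color 1: [4, 5, 17, 18]; color 2: [7, 10, 19]; color 3: [3, 6]; color 4: [8, 15].

χ(G) = 4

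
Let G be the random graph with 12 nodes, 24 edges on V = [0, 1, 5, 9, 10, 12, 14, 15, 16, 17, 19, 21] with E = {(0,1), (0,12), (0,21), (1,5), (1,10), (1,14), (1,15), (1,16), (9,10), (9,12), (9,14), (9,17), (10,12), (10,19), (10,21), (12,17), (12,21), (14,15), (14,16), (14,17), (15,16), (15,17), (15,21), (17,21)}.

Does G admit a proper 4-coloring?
A valid 4-coloring: color 1: [1, 17, 19]; color 2: [0, 5, 10, 14]; color 3: [12, 15]; color 4: [9, 16, 21].
(χ(G) = 4 ≤ 4.)

Yes, G is 4-colorable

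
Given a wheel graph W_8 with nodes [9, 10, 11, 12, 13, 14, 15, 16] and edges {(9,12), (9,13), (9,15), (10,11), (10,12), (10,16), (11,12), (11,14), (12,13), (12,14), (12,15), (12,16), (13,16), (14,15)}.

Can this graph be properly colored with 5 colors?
Yes, G is 5-colorable

A valid 5-coloring: color 1: [12]; color 2: [9, 14, 16]; color 3: [11, 13, 15]; color 4: [10].
(χ(G) = 4 ≤ 5.)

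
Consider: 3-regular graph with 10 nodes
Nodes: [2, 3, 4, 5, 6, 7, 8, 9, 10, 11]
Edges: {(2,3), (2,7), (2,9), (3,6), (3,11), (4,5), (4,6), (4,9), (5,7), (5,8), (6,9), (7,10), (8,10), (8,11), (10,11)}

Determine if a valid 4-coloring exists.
A valid 4-coloring: color 1: [3, 5, 9, 10]; color 2: [2, 4, 8]; color 3: [6, 7, 11].
(χ(G) = 3 ≤ 4.)

Yes, G is 4-colorable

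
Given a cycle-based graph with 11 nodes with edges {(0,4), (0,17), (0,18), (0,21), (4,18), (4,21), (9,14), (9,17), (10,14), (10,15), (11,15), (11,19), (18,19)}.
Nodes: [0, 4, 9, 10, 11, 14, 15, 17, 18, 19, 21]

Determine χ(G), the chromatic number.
χ(G) = 3

Clique number ω(G) = 3 (lower bound: χ ≥ ω).
The clique on [0, 4, 18] has size 3, forcing χ ≥ 3, and the coloring below uses 3 colors, so χ(G) = 3.
A valid 3-coloring: color 1: [0, 9, 15, 19]; color 2: [11, 14, 17, 18, 21]; color 3: [4, 10].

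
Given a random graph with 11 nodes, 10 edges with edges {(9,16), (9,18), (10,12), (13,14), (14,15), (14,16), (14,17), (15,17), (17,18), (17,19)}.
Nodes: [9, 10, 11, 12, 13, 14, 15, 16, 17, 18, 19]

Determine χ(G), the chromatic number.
χ(G) = 3

Clique number ω(G) = 3 (lower bound: χ ≥ ω).
The clique on [14, 15, 17] has size 3, forcing χ ≥ 3, and the coloring below uses 3 colors, so χ(G) = 3.
A valid 3-coloring: color 1: [9, 11, 12, 13, 17]; color 2: [10, 14, 18, 19]; color 3: [15, 16].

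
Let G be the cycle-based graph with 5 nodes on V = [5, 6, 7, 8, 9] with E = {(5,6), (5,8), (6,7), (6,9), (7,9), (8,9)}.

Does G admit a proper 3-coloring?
A valid 3-coloring: color 1: [6, 8]; color 2: [5, 9]; color 3: [7].
(χ(G) = 3 ≤ 3.)

Yes, G is 3-colorable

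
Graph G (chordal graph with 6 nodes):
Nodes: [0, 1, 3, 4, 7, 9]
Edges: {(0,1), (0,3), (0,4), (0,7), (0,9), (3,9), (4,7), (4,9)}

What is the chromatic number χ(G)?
χ(G) = 3

Clique number ω(G) = 3 (lower bound: χ ≥ ω).
The clique on [0, 3, 9] has size 3, forcing χ ≥ 3, and the coloring below uses 3 colors, so χ(G) = 3.
A valid 3-coloring: color 1: [0]; color 2: [1, 3, 4]; color 3: [7, 9].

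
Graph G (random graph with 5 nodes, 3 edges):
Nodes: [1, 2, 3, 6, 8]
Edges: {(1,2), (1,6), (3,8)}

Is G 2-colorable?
A valid 2-coloring: color 1: [1, 8]; color 2: [2, 3, 6].
(χ(G) = 2 ≤ 2.)

Yes, G is 2-colorable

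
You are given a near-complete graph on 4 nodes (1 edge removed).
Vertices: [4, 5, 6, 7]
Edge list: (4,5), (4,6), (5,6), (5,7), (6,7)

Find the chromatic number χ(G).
χ(G) = 3

Clique number ω(G) = 3 (lower bound: χ ≥ ω).
The clique on [4, 5, 6] has size 3, forcing χ ≥ 3, and the coloring below uses 3 colors, so χ(G) = 3.
A valid 3-coloring: color 1: [5]; color 2: [6]; color 3: [4, 7].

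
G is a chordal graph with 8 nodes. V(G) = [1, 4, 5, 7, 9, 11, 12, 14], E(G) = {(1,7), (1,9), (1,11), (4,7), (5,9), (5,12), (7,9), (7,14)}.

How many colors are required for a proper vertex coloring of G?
χ(G) = 3

Clique number ω(G) = 3 (lower bound: χ ≥ ω).
The clique on [1, 7, 9] has size 3, forcing χ ≥ 3, and the coloring below uses 3 colors, so χ(G) = 3.
A valid 3-coloring: color 1: [5, 7, 11]; color 2: [4, 9, 12, 14]; color 3: [1].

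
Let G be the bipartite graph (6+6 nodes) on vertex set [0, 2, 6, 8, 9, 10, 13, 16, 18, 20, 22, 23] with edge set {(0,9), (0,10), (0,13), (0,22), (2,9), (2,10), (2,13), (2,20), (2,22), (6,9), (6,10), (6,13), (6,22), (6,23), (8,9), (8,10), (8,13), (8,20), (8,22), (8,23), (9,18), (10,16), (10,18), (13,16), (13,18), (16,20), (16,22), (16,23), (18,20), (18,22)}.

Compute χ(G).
Clique number ω(G) = 2 (lower bound: χ ≥ ω).
The graph is bipartite (no odd cycle), so 2 colors suffice: χ(G) = 2.
A valid 2-coloring: color 1: [0, 2, 6, 8, 16, 18]; color 2: [9, 10, 13, 20, 22, 23].

χ(G) = 2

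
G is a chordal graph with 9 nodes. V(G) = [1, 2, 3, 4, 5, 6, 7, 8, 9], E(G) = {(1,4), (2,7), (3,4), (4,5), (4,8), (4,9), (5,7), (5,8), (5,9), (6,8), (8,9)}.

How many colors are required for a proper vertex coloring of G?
χ(G) = 4

Clique number ω(G) = 4 (lower bound: χ ≥ ω).
The clique on [4, 5, 8, 9] has size 4, forcing χ ≥ 4, and the coloring below uses 4 colors, so χ(G) = 4.
A valid 4-coloring: color 1: [4, 6, 7]; color 2: [1, 2, 3, 8]; color 3: [5]; color 4: [9].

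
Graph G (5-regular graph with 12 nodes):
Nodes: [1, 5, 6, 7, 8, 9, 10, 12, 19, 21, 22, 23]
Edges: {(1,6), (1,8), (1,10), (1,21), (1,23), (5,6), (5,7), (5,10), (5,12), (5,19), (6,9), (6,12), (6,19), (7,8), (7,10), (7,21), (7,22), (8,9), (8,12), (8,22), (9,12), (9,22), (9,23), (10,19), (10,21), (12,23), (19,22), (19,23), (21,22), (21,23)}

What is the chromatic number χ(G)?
χ(G) = 4

Clique number ω(G) = 3 (lower bound: χ ≥ ω).
Suppose a proper 3-coloring c exists. The clique [1, 10, 21] takes 3 distinct colors; by symmetry let c(1) = 1, c(10) = 2, c(21) = 3.
- Vertex 7: neighbors [10, 21] already have colors [2, 3] ⇒ c(7) = 1.
- Vertex 5: neighbors [7, 10] already have colors [1, 2] ⇒ c(5) = 3.
- Vertex 6: neighbors [1, 5] already have colors [1, 3] ⇒ c(6) = 2.
- Vertex 12: neighbors [6, 5] already have colors [2, 3] ⇒ c(12) = 1.
- Vertex 9: neighbors [12, 6] already have colors [1, 2] ⇒ c(9) = 3.
- Vertex 19: neighbors [6, 5] already have colors [2, 3] ⇒ c(19) = 1.
- Vertex 8: neighbors [1, 9] already have colors [1, 3] ⇒ c(8) = 2.
- Vertex 22: neighbors [7, 8, 9] already have colors [1, 2, 3] — all 3 colors blocked. Contradiction.
The forced assignments end in a contradiction, so G has no proper 3-coloring (χ ≥ 4).
The coloring below uses 4 colors, so χ(G) = 4.
A valid 4-coloring: color 1: [6, 10, 22, 23]; color 2: [5, 9, 21]; color 3: [1, 7, 12, 19]; color 4: [8].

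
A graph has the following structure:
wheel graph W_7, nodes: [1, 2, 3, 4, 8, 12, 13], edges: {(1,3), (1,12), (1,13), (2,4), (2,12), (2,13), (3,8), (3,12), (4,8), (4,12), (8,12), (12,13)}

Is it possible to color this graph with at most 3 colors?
Yes, G is 3-colorable

A valid 3-coloring: color 1: [12]; color 2: [1, 2, 8]; color 3: [3, 4, 13].
(χ(G) = 3 ≤ 3.)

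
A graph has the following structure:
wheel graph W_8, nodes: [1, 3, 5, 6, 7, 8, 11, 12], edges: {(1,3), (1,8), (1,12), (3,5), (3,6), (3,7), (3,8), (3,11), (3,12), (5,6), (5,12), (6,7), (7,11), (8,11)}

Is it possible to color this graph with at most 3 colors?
No, G is not 3-colorable

Odd cycle [5, 6, 7, 11, 8, 1, 12] needs 3 colors (χ ≥ 3).
Vertex 3 is adjacent to every vertex of [1, 5, 6, 7, 8, 11, 12], which already need 3 colors among themselves, so 3 needs a new color (χ ≥ 4).
Hence χ(G) ≥ 4 > 3, so no proper 3-coloring exists.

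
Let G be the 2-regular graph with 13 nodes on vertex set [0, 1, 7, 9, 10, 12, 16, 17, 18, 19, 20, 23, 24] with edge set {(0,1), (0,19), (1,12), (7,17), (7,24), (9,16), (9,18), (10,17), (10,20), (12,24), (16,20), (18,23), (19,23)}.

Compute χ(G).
χ(G) = 3

Clique number ω(G) = 2 (lower bound: χ ≥ ω).
Odd cycle [7, 17, 10, 20, 16, 9, 18, 23, 19, 0, 1, 12, 24] needs 3 colors (χ ≥ 3).
The coloring below uses 3 colors, so χ(G) = 3.
A valid 3-coloring: color 1: [0, 7, 9, 12, 20, 23]; color 2: [1, 16, 17, 18, 19, 24]; color 3: [10].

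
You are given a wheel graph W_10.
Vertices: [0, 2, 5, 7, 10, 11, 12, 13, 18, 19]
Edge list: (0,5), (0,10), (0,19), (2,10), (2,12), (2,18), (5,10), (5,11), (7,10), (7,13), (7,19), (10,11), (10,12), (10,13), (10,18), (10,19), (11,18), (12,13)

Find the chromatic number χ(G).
Clique number ω(G) = 3 (lower bound: χ ≥ ω).
Odd cycle [13, 12, 2, 18, 11, 5, 0, 19, 7] needs 3 colors (χ ≥ 3).
Vertex 10 is adjacent to every vertex of [0, 2, 5, 7, 11, 12, 13, 18, 19], which already need 3 colors among themselves, so 10 needs a new color (χ ≥ 4).
The coloring below uses 4 colors, so χ(G) = 4.
A valid 4-coloring: color 1: [10]; color 2: [2, 11, 13, 19]; color 3: [5, 7, 12, 18]; color 4: [0].

χ(G) = 4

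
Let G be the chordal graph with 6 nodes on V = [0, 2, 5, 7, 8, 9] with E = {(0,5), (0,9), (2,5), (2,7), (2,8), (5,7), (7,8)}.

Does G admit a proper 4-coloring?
Yes, G is 4-colorable

A valid 4-coloring: color 1: [0, 2]; color 2: [7, 9]; color 3: [5, 8].
(χ(G) = 3 ≤ 4.)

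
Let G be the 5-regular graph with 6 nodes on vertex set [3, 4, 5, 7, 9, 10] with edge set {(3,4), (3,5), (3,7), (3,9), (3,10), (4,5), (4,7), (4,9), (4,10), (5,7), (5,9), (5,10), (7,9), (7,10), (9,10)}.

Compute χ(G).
χ(G) = 6

Clique number ω(G) = 6 (lower bound: χ ≥ ω).
The clique on [3, 4, 5, 7, 9, 10] has size 6, forcing χ ≥ 6, and the coloring below uses 6 colors, so χ(G) = 6.
A valid 6-coloring: color 1: [3]; color 2: [9]; color 3: [7]; color 4: [10]; color 5: [4]; color 6: [5].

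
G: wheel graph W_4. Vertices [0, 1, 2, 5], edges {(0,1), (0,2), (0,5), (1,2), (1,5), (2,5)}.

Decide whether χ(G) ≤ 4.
A valid 4-coloring: color 1: [0]; color 2: [1]; color 3: [2]; color 4: [5].
(χ(G) = 4 ≤ 4.)

Yes, G is 4-colorable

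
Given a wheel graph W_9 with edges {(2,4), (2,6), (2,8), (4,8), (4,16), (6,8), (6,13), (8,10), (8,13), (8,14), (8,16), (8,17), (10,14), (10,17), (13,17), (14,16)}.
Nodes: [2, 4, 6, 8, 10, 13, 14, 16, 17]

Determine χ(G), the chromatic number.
χ(G) = 3

Clique number ω(G) = 3 (lower bound: χ ≥ ω).
The clique on [2, 4, 8] has size 3, forcing χ ≥ 3, and the coloring below uses 3 colors, so χ(G) = 3.
A valid 3-coloring: color 1: [8]; color 2: [4, 6, 14, 17]; color 3: [2, 10, 13, 16].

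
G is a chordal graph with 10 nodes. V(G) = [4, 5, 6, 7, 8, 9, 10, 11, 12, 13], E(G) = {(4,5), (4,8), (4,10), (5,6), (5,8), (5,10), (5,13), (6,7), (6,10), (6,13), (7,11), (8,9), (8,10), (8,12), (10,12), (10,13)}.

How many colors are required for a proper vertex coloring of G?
Clique number ω(G) = 4 (lower bound: χ ≥ ω).
The clique on [4, 5, 8, 10] has size 4, forcing χ ≥ 4, and the coloring below uses 4 colors, so χ(G) = 4.
A valid 4-coloring: color 1: [7, 9, 10]; color 2: [6, 8, 11]; color 3: [5, 12]; color 4: [4, 13].

χ(G) = 4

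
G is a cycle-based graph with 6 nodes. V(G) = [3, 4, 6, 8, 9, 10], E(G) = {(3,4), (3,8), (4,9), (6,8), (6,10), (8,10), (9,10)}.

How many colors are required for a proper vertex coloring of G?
χ(G) = 3

Clique number ω(G) = 3 (lower bound: χ ≥ ω).
The clique on [6, 8, 10] has size 3, forcing χ ≥ 3, and the coloring below uses 3 colors, so χ(G) = 3.
A valid 3-coloring: color 1: [4, 8]; color 2: [3, 10]; color 3: [6, 9].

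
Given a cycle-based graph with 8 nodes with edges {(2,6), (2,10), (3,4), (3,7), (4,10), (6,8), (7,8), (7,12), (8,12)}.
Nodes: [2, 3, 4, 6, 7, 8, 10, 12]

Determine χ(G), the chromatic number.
χ(G) = 3

Clique number ω(G) = 3 (lower bound: χ ≥ ω).
The clique on [7, 8, 12] has size 3, forcing χ ≥ 3, and the coloring below uses 3 colors, so χ(G) = 3.
A valid 3-coloring: color 1: [2, 4, 8]; color 2: [6, 7, 10]; color 3: [3, 12].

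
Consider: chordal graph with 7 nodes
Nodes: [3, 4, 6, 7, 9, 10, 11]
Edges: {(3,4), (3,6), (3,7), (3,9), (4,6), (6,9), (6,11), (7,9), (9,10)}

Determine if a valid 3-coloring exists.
A valid 3-coloring: color 1: [6, 7, 10]; color 2: [4, 9, 11]; color 3: [3].
(χ(G) = 3 ≤ 3.)

Yes, G is 3-colorable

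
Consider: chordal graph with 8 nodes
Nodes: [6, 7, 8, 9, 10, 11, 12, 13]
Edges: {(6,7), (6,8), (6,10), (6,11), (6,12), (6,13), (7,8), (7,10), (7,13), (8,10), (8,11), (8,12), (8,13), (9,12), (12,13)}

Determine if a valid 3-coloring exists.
No, G is not 3-colorable

The clique on vertices [6, 8, 12, 13] has size 4 > 3, so it alone needs 4 colors.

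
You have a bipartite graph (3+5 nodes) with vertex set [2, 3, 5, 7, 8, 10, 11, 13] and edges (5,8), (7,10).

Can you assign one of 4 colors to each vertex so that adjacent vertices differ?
Yes, G is 4-colorable

A valid 4-coloring: color 1: [2, 3, 5, 7, 11, 13]; color 2: [8, 10].
(χ(G) = 2 ≤ 4.)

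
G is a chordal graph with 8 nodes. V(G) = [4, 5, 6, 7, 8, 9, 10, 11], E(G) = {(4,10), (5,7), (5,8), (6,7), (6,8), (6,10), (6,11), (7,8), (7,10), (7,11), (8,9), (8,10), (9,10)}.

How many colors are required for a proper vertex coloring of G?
Clique number ω(G) = 4 (lower bound: χ ≥ ω).
The clique on [6, 7, 8, 10] has size 4, forcing χ ≥ 4, and the coloring below uses 4 colors, so χ(G) = 4.
A valid 4-coloring: color 1: [4, 7, 9]; color 2: [8, 11]; color 3: [5, 10]; color 4: [6].

χ(G) = 4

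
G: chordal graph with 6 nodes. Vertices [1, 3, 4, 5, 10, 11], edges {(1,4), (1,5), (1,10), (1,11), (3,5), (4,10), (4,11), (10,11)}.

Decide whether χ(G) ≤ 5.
Yes, G is 5-colorable

A valid 5-coloring: color 1: [1, 3]; color 2: [4, 5]; color 3: [11]; color 4: [10].
(χ(G) = 4 ≤ 5.)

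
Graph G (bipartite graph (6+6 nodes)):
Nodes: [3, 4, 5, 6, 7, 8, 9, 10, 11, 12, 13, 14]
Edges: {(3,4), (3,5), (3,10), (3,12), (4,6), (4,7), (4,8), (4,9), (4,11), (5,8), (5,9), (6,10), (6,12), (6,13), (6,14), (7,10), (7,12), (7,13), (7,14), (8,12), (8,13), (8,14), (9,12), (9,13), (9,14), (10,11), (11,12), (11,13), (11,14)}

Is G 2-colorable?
A valid 2-coloring: color 1: [4, 5, 10, 12, 13, 14]; color 2: [3, 6, 7, 8, 9, 11].
(χ(G) = 2 ≤ 2.)

Yes, G is 2-colorable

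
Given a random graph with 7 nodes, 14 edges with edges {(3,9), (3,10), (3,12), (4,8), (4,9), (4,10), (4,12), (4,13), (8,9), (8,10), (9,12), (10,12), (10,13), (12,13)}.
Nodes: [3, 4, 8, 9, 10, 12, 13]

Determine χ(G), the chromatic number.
χ(G) = 4

Clique number ω(G) = 4 (lower bound: χ ≥ ω).
The clique on [4, 10, 12, 13] has size 4, forcing χ ≥ 4, and the coloring below uses 4 colors, so χ(G) = 4.
A valid 4-coloring: color 1: [9, 10]; color 2: [8, 12]; color 3: [3, 4]; color 4: [13].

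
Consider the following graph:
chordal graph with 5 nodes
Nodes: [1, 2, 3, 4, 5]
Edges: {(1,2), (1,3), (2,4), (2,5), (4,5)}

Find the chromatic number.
Clique number ω(G) = 3 (lower bound: χ ≥ ω).
The clique on [2, 4, 5] has size 3, forcing χ ≥ 3, and the coloring below uses 3 colors, so χ(G) = 3.
A valid 3-coloring: color 1: [2, 3]; color 2: [1, 4]; color 3: [5].

χ(G) = 3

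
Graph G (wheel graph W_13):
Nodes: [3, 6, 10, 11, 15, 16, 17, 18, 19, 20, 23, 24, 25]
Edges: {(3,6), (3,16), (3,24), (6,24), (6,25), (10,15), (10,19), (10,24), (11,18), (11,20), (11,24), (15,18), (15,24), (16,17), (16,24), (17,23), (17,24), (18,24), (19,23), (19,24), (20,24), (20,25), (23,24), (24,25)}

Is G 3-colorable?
Yes, G is 3-colorable

A valid 3-coloring: color 1: [24]; color 2: [6, 10, 16, 18, 20, 23]; color 3: [3, 11, 15, 17, 19, 25].
(χ(G) = 3 ≤ 3.)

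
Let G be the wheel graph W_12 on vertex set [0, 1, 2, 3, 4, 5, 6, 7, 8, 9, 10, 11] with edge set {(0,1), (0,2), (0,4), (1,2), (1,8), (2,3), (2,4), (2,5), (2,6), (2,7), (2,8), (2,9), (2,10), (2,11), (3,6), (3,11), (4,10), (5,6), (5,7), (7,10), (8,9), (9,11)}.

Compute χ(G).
χ(G) = 4

Clique number ω(G) = 3 (lower bound: χ ≥ ω).
Odd cycle [11, 3, 6, 5, 7, 10, 4, 0, 1, 8, 9] needs 3 colors (χ ≥ 3).
Vertex 2 is adjacent to every vertex of [0, 1, 3, 4, 5, 6, 7, 8, 9, 10, 11], which already need 3 colors among themselves, so 2 needs a new color (χ ≥ 4).
The coloring below uses 4 colors, so χ(G) = 4.
A valid 4-coloring: color 1: [2]; color 2: [4, 6, 7, 8, 11]; color 3: [0, 3, 5, 9, 10]; color 4: [1].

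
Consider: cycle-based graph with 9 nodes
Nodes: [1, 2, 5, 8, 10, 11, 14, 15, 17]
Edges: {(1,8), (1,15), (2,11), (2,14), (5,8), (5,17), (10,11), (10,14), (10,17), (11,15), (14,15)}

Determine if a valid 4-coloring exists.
Yes, G is 4-colorable

A valid 4-coloring: color 1: [2, 5, 10, 15]; color 2: [8, 11, 14, 17]; color 3: [1].
(χ(G) = 3 ≤ 4.)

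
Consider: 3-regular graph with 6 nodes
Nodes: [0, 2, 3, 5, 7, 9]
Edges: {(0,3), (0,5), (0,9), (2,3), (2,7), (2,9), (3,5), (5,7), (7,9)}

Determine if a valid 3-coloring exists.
Yes, G is 3-colorable

A valid 3-coloring: color 1: [0, 2]; color 2: [3, 7]; color 3: [5, 9].
(χ(G) = 3 ≤ 3.)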